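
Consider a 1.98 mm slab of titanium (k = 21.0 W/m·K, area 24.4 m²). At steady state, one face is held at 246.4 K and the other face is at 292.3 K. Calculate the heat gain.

Q = 11900 kW

Q = kA·ΔT/L = 21.0 × 24.4 × |246.4 K − 292.3 K| / 0.00198 = 1.19×10^7 W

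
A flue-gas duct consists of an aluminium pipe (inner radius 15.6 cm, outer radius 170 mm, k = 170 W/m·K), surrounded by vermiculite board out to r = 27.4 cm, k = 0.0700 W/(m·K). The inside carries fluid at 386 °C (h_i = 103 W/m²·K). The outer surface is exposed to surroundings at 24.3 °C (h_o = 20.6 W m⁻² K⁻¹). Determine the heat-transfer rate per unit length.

Series thermal resistances, inner to outer:
  R'_conv,in = 1/(2πr h) = 1/(2π·0.156·103) = 0.009905 m·K/W
  R'_aluminium = ln(0.170/0.156)/(2πk) = 0.08594/(2π·170) = 8.046×10^-5 m·K/W
  R'_vermiculite board = ln(0.274/0.170)/(2πk) = 0.4773/(2π·0.0700) = 1.085 m·K/W
  R'_conv,out = 1/(2πr h) = 1/(2π·0.274·20.6) = 0.02820 m·K/W
ΣR = 0.009905 + 8.046×10^-5 + 1.085 + 0.02820 = 1.123 m·K/W
Q' = ΔT/ΣR = (386 °C − 24.3 °C)/1.123 = 322 W/m

Q' = 322 W/m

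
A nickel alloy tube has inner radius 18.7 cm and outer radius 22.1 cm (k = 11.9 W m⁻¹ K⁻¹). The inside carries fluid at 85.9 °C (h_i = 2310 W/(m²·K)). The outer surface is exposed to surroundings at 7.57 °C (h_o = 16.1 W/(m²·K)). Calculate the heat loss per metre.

Treat each layer as a resistance in series:
  R'_conv,in = 1/(2πr h) = 1/(2π·0.187·2310) = 3.684×10^-4 m·K/W
  R'_nickel alloy = ln(0.221/0.187)/(2πk) = 0.1671/(2π·11.9) = 0.002234 m·K/W
  R'_conv,out = 1/(2πr h) = 1/(2π·0.221·16.1) = 0.04473 m·K/W
ΣR = 3.684×10^-4 + 0.002234 + 0.04473 = 0.04733 m·K/W
Q' = ΔT/ΣR = (85.9 °C − 7.57 °C)/0.04733 = 1650 W/m

Q' = 1650 W/m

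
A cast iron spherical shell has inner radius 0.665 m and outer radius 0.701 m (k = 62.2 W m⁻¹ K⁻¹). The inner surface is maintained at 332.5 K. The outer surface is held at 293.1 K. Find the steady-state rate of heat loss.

Q = 399 kW

Q = 4πk·ΔT/(1/r₁ − 1/r₂) = 4π × 62.2 × 39.4 / (1/0.665 − 1/0.701) = 3.99×10^5 W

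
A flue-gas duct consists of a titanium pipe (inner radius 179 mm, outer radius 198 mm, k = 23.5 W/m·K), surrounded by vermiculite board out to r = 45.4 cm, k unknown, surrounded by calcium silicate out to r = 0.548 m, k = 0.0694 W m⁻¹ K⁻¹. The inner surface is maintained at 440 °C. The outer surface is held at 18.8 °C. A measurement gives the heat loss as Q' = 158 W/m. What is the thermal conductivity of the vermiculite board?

k = 0.0591 W/m·K

ΣR = ΔT/Q' = |440 − 18.8|/158 = 2.666 m·K/W
Known resistances:
  R'_titanium = ln(0.198/0.179)/(2πk) = 0.1009/(2π·23.5) = 6.832×10^-4 m·K/W
  R'_calcium silicate = ln(0.548/0.454)/(2πk) = 0.1882/(2π·0.0694) = 0.4315 m·K/W
R_vermiculite board = ΣR − ΣR_known = 2.666 − 0.4322 = 2.234 m·K/W
ln(r₂/r₁)/(2πk) = 2.234 ⇒ k = 0.8298/(2π·2.234) = 0.0591 W/m·K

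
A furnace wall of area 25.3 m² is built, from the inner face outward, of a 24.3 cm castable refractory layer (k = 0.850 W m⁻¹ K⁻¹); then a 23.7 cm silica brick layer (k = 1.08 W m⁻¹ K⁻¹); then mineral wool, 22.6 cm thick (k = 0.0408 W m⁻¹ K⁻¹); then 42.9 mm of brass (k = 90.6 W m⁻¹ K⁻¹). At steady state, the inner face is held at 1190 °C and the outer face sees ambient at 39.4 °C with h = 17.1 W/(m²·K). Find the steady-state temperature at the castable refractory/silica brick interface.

T = 1136 °C

Resistance network (inner→outer):
  R_castable refractory = L/(kA) = 0.243/(0.850·25.3) = 0.01130 K/W
  R_silica brick = L/(kA) = 0.237/(1.08·25.3) = 0.008674 K/W
  R_mineral wool = L/(kA) = 0.226/(0.0408·25.3) = 0.2189 K/W
  R_brass = L/(kA) = 0.0429/(90.6·25.3) = 1.872×10^-5 K/W
  R_conv,out = 1/(hA) = 1/(17.1·25.3) = 0.002311 K/W
ΣR = 0.01130 + 0.008674 + 0.2189 + 1.872×10^-5 + 0.002311 = 0.2412 K/W
Q = ΔT/ΣR = (1190 °C − 39.4 °C)/0.2412 = 4770 W
From the inner boundary to the castable refractory/silica brick interface, ΣR_partial = 0.01130 K/W.
T_interface = T_in − Q·ΣR_partial = 1190 °C − (4770)(0.01130) = 1136 °C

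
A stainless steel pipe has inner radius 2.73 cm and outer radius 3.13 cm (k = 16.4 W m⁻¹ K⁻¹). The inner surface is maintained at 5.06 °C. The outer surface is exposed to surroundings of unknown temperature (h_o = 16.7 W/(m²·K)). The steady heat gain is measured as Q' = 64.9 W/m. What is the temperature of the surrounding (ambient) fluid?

T_out = 24.9 °C

Series resistances:
  R'_stainless steel = ln(0.0313/0.0273)/(2πk) = 0.1367/(2π·16.4) = 0.001327 m·K/W
  R'_conv,out = 1/(2πr h) = 1/(2π·0.0313·16.7) = 0.3045 m·K/W
ΣR = 0.3058 m·K/W
ΔT = Q'·ΣR = 64.9 × 0.3058 = 19.85 K
Heat flows inward, so T_out = T_in + ΔT = 5.06 + 19.85 = 24.9 °C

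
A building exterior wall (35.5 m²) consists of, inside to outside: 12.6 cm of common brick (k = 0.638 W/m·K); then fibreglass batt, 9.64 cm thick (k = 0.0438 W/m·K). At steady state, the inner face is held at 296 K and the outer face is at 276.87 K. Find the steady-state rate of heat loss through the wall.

Series thermal resistances, inner to outer:
  R_common brick = L/(kA) = 0.126/(0.638·35.5) = 0.005563 K/W
  R_fibreglass batt = L/(kA) = 0.0964/(0.0438·35.5) = 0.06200 K/W
ΣR = 0.005563 + 0.06200 = 0.06756 K/W
Q = ΔT/ΣR = (296 K − 276.87 K)/0.06756 = 283 W

Q = 283 W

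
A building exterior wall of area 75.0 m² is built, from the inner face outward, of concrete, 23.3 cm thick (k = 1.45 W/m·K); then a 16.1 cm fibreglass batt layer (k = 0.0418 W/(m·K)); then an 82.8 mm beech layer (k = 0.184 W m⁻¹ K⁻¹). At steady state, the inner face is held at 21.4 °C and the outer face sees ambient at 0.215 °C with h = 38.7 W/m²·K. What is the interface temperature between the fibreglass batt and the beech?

T = 2.46 °C

Treat each layer as a resistance in series:
  R_concrete = L/(kA) = 0.233/(1.45·75.0) = 0.002143 K/W
  R_fibreglass batt = L/(kA) = 0.161/(0.0418·75.0) = 0.05136 K/W
  R_beech = L/(kA) = 0.0828/(0.184·75.0) = 0.006000 K/W
  R_conv,out = 1/(hA) = 1/(38.7·75.0) = 3.445×10^-4 K/W
ΣR = 0.002143 + 0.05136 + 0.006000 + 3.445×10^-4 = 0.05985 K/W
Q = ΔT/ΣR = (21.4 °C − 0.215 °C)/0.05985 = 354.0 W
From the inner boundary to the fibreglass batt/beech interface, ΣR_partial = 0.05350 K/W.
T_interface = T_in − Q·ΣR_partial = 21.4 °C − (354.0)(0.05350) = 2.46 °C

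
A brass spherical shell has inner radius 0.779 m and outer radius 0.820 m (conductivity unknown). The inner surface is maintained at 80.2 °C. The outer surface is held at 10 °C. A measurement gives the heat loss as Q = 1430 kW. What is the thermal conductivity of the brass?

k = 104 W/m·K

ΣR = ΔT/Q = |80.2 − 10|/1.43×10^6 = 4.909×10^-5 K/W
(1/r₁−1/r₂)/(4πk) = 4.909×10^-5 ⇒ k = 0.06418/(4π·4.909×10^-5) = 104 W/m·K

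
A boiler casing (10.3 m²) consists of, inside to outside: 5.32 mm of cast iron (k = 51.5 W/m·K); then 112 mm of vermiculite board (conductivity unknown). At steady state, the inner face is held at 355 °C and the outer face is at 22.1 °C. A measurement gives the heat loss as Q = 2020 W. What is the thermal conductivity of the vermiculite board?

ΣR = ΔT/Q = |355 − 22.1|/2020 = 0.1648 K/W
Known resistances:
  R_cast iron = L/(kA) = 0.00532/(51.5·10.3) = 1.003×10^-5 K/W
R_vermiculite board = ΣR − ΣR_known = 0.1648 − 1.003×10^-5 = 0.1648 K/W
L/(kA) = 0.1648 ⇒ k = 0.112/(0.1648·10.3) = 0.0660 W/m·K

k = 0.0660 W/m·K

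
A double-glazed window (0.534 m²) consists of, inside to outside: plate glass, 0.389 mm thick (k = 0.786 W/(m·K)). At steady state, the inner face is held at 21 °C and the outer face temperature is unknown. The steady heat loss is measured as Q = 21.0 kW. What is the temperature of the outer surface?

T_out = 1.54 °C

Sum the resistances:
  R_plate glass = L/(kA) = 3.89×10^-4/(0.786·0.534) = 9.268×10^-4 K/W
ΣR = 9.268×10^-4 K/W
ΔT = Q·ΣR = 21000 × 9.268×10^-4 = 19.46 K
Heat flows outward, so T_out = T_in − ΔT = 21 − 19.46 = 1.54 °C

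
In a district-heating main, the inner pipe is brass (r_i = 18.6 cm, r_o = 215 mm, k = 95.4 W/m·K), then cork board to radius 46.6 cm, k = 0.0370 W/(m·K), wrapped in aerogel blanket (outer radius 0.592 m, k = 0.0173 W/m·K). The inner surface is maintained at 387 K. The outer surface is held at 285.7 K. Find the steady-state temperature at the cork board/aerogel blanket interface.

Resistance network (inner→outer):
  R'_brass = ln(0.215/0.186)/(2πk) = 0.1449/(2π·95.4) = 2.417×10^-4 m·K/W
  R'_cork board = ln(0.466/0.215)/(2πk) = 0.7735/(2π·0.0370) = 3.327 m·K/W
  R'_aerogel blanket = ln(0.592/0.466)/(2πk) = 0.2393/(2π·0.0173) = 2.202 m·K/W
ΣR = 2.417×10^-4 + 3.327 + 2.202 = 5.529 m·K/W
Q' = ΔT/ΣR = (387 K − 285.7 K)/5.529 = 18.32 W/m
From the inner boundary to the cork board/aerogel blanket interface, ΣR_partial = 3.327 m·K/W.
T_interface = T_in − Q'·ΣR_partial = 387 K − (18.32)(3.327) = 326.0 K

T = 326.0 K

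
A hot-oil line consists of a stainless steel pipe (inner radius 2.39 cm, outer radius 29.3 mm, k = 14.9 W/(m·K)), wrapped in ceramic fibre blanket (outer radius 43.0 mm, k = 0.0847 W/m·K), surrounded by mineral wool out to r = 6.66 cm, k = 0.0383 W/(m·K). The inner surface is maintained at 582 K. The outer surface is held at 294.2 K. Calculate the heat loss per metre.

Q' = 113 W/m

Resistance network (inner→outer):
  R'_stainless steel = ln(0.0293/0.0239)/(2πk) = 0.2037/(2π·14.9) = 0.002176 m·K/W
  R'_ceramic fibre blanket = ln(0.0430/0.0293)/(2πk) = 0.3836/(2π·0.0847) = 0.7208 m·K/W
  R'_mineral wool = ln(0.0666/0.0430)/(2πk) = 0.4375/(2π·0.0383) = 1.818 m·K/W
ΣR = 0.002176 + 0.7208 + 1.818 = 2.541 m·K/W
Q' = ΔT/ΣR = (582 K − 294.2 K)/2.541 = 113 W/m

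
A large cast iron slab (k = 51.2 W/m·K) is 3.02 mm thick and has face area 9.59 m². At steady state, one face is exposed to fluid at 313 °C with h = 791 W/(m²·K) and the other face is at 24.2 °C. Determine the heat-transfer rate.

Resistance network (inner→outer):
  R_conv,in = 1/(hA) = 1/(791·9.59) = 1.318×10^-4 K/W
  R_cast iron = L/(kA) = 0.00302/(51.2·9.59) = 6.151×10^-6 K/W
ΣR = 1.318×10^-4 + 6.151×10^-6 = 1.380×10^-4 K/W
Q = ΔT/ΣR = (313 °C − 24.2 °C)/1.380×10^-4 = 2.09×10^6 W

Q = 2090 kW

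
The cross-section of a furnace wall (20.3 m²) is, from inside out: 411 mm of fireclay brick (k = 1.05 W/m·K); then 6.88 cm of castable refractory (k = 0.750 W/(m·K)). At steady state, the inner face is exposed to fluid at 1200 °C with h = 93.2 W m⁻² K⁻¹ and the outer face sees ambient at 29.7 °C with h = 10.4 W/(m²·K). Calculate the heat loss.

Q = 40300 W

Resistance network (inner→outer):
  R_conv,in = 1/(hA) = 1/(93.2·20.3) = 5.286×10^-4 K/W
  R_fireclay brick = L/(kA) = 0.411/(1.05·20.3) = 0.01928 K/W
  R_castable refractory = L/(kA) = 0.0688/(0.750·20.3) = 0.004519 K/W
  R_conv,out = 1/(hA) = 1/(10.4·20.3) = 0.004737 K/W
ΣR = 5.286×10^-4 + 0.01928 + 0.004519 + 0.004737 = 0.02906 K/W
Q = ΔT/ΣR = (1200 °C − 29.7 °C)/0.02906 = 40300 W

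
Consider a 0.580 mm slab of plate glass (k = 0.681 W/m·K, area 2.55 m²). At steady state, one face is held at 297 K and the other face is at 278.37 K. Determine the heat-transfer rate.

Q = 55800 W

Q = kA·ΔT/L = 0.681 × 2.55 × |297 K − 278.37 K| / 5.80×10^-4 = 55800 W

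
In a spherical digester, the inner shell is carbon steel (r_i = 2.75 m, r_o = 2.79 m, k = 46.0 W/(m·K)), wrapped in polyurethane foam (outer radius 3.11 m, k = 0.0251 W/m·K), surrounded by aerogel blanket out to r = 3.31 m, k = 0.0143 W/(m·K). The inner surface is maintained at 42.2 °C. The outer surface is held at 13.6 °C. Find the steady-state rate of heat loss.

Treat each layer as a resistance in series:
  R_carbon steel = (1/2.75 − 1/2.79)/(4πk) = 0.005213/(4π·46.0) = 9.019×10^-6 K/W
  R_polyurethane foam = (1/2.79 − 1/3.11)/(4πk) = 0.03688/(4π·0.0251) = 0.1169 K/W
  R_aerogel blanket = (1/3.11 − 1/3.31)/(4πk) = 0.01943/(4π·0.0143) = 0.1081 K/W
ΣR = 9.019×10^-6 + 0.1169 + 0.1081 = 0.2250 K/W
Q = ΔT/ΣR = (42.2 °C − 13.6 °C)/0.2250 = 127 W

Q = 127 W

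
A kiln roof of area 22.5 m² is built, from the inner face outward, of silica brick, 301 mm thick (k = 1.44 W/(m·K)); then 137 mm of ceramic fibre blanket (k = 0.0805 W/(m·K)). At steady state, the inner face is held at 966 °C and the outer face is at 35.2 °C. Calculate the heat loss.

Q = 11.0 kW

Treat each layer as a resistance in series:
  R_silica brick = L/(kA) = 0.301/(1.44·22.5) = 0.009290 K/W
  R_ceramic fibre blanket = L/(kA) = 0.137/(0.0805·22.5) = 0.07564 K/W
ΣR = 0.009290 + 0.07564 = 0.08493 K/W
Q = ΔT/ΣR = (966 °C − 35.2 °C)/0.08493 = 11000 W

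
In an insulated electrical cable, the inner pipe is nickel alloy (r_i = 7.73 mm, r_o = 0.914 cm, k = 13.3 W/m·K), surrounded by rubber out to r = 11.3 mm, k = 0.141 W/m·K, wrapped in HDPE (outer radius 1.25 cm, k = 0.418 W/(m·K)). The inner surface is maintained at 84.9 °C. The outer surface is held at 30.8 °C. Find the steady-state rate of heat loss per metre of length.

Q' = 193 W/m

Resistance network (inner→outer):
  R'_nickel alloy = ln(0.00914/0.00773)/(2πk) = 0.1676/(2π·13.3) = 0.002005 m·K/W
  R'_rubber = ln(0.0113/0.00914)/(2πk) = 0.2121/(2π·0.141) = 0.2395 m·K/W
  R'_HDPE = ln(0.0125/0.0113)/(2πk) = 0.1009/(2π·0.418) = 0.03843 m·K/W
ΣR = 0.002005 + 0.2395 + 0.03843 = 0.2799 m·K/W
Q' = ΔT/ΣR = (84.9 °C − 30.8 °C)/0.2799 = 193 W/m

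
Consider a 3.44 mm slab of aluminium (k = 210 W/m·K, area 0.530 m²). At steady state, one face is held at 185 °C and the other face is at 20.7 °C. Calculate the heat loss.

Q = 5320 kW

Q = kA·ΔT/L = 210 × 0.530 × |185 °C − 20.7 °C| / 0.00344 = 5.32×10^6 W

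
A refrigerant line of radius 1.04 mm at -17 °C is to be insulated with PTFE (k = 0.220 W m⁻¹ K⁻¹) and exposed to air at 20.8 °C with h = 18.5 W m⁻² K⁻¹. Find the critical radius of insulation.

For a cylinder, r_cr = k_ins/h = 0.220/18.5 = 0.0119 m = 1.19 cm

r_cr = 1.19 cm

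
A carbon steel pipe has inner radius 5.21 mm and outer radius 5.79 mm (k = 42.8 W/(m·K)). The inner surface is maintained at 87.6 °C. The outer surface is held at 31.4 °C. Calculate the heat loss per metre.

Q' = 2πk·ΔT/ln(r₂/r₁) = 2π × 42.8 × 56.2 / ln(0.00579/0.00521) = 1.43×10^5 W/m

Q' = 143 kW/m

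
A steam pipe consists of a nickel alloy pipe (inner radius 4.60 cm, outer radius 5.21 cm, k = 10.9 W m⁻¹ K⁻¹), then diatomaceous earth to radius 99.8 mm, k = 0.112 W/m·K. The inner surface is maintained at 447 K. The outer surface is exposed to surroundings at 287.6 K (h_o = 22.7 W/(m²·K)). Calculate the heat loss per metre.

Series thermal resistances, inner to outer:
  R'_nickel alloy = ln(0.0521/0.0460)/(2πk) = 0.1245/(2π·10.9) = 0.001818 m·K/W
  R'_diatomaceous earth = ln(0.0998/0.0521)/(2πk) = 0.6500/(2π·0.112) = 0.9237 m·K/W
  R'_conv,out = 1/(2πr h) = 1/(2π·0.0998·22.7) = 0.07025 m·K/W
ΣR = 0.001818 + 0.9237 + 0.07025 = 0.9958 m·K/W
Q' = ΔT/ΣR = (447 K − 287.6 K)/0.9958 = 160 W/m

Q' = 160 W/m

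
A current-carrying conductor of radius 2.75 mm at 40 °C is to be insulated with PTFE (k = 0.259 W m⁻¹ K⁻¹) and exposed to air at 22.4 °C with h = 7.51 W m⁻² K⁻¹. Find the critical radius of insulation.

For a cylinder, r_cr = k_ins/h = 0.259/7.51 = 0.0345 m = 3.45 cm

r_cr = 3.45 cm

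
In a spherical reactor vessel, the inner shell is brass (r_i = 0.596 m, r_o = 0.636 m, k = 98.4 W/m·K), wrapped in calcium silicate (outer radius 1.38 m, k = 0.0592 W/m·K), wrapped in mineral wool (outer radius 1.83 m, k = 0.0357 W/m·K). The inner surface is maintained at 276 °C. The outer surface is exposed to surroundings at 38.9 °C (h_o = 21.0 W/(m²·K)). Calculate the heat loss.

Treat each layer as a resistance in series:
  R_brass = (1/0.596 − 1/0.636)/(4πk) = 0.1055/(4π·98.4) = 8.534×10^-5 K/W
  R_calcium silicate = (1/0.636 − 1/1.38)/(4πk) = 0.8477/(4π·0.0592) = 1.139 K/W
  R_mineral wool = (1/1.38 − 1/1.83)/(4πk) = 0.1782/(4π·0.0357) = 0.3972 K/W
  R_conv,out = 1/(4πr²h) = 1/(4π·1.83²·21.0) = 0.001132 K/W
ΣR = 8.534×10^-5 + 1.139 + 0.3972 + 0.001132 = 1.537 K/W
Q = ΔT/ΣR = (276 °C − 38.9 °C)/1.537 = 154 W

Q = 154 W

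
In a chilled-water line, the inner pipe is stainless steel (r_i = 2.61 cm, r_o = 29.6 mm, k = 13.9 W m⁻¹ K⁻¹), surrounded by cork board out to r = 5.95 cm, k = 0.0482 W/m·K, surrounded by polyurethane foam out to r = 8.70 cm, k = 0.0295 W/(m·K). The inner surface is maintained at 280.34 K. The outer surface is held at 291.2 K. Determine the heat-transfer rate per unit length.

Resistance network (inner→outer):
  R'_stainless steel = ln(0.0296/0.0261)/(2πk) = 0.1258/(2π·13.9) = 0.001441 m·K/W
  R'_cork board = ln(0.0595/0.0296)/(2πk) = 0.6982/(2π·0.0482) = 2.305 m·K/W
  R'_polyurethane foam = ln(0.0870/0.0595)/(2πk) = 0.3799/(2π·0.0295) = 2.050 m·K/W
ΣR = 0.001441 + 2.305 + 2.050 = 4.356 m·K/W
Q' = ΔT/ΣR = (280.34 K − 291.2 K)/4.356 = -2.49 W/m
(Negative Q' ⇒ heat flows inward; heat gain = 2.49 W/m.)

Q' = 2.49 W/m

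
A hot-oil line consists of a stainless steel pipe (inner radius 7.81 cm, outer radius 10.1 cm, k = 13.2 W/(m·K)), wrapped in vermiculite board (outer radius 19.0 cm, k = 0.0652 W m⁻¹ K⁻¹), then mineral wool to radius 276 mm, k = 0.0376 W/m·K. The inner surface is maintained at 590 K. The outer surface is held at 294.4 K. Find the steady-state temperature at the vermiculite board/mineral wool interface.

Resistance network (inner→outer):
  R'_stainless steel = ln(0.101/0.0781)/(2πk) = 0.2571/(2π·13.2) = 0.003100 m·K/W
  R'_vermiculite board = ln(0.190/0.101)/(2πk) = 0.6319/(2π·0.0652) = 1.542 m·K/W
  R'_mineral wool = ln(0.276/0.190)/(2πk) = 0.3734/(2π·0.0376) = 1.580 m·K/W
ΣR = 0.003100 + 1.542 + 1.580 = 3.125 m·K/W
Q' = ΔT/ΣR = (590 K − 294.4 K)/3.125 = 94.59 W/m
From the inner boundary to the vermiculite board/mineral wool interface, ΣR_partial = 1.545 m·K/W.
T_interface = T_in − Q'·ΣR_partial = 590 K − (94.59)(1.545) = 444 K

T = 444 K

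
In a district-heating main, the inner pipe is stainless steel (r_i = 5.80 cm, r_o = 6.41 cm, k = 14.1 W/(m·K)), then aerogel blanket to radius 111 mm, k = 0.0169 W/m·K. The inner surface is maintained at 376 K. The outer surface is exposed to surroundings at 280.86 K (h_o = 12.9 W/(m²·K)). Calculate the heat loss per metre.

Series thermal resistances, inner to outer:
  R'_stainless steel = ln(0.0641/0.0580)/(2πk) = 0.1000/(2π·14.1) = 0.001129 m·K/W
  R'_aerogel blanket = ln(0.111/0.0641)/(2πk) = 0.5491/(2π·0.0169) = 5.171 m·K/W
  R'_conv,out = 1/(2πr h) = 1/(2π·0.111·12.9) = 0.1111 m·K/W
ΣR = 0.001129 + 5.171 + 0.1111 = 5.283 m·K/W
Q' = ΔT/ΣR = (376 K − 280.86 K)/5.283 = 18.0 W/m

Q' = 18.0 W/m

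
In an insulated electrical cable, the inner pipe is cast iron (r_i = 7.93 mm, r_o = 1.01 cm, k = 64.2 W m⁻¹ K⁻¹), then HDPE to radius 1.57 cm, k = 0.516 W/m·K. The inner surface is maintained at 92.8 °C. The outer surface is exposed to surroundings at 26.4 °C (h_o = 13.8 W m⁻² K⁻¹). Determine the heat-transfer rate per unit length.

Q' = 76.2 W/m

Series thermal resistances, inner to outer:
  R'_cast iron = ln(0.0101/0.00793)/(2πk) = 0.2419/(2π·64.2) = 5.996×10^-4 m·K/W
  R'_HDPE = ln(0.0157/0.0101)/(2πk) = 0.4411/(2π·0.516) = 0.1361 m·K/W
  R'_conv,out = 1/(2πr h) = 1/(2π·0.0157·13.8) = 0.7346 m·K/W
ΣR = 5.996×10^-4 + 0.1361 + 0.7346 = 0.8713 m·K/W
Q' = ΔT/ΣR = (92.8 °C − 26.4 °C)/0.8713 = 76.2 W/m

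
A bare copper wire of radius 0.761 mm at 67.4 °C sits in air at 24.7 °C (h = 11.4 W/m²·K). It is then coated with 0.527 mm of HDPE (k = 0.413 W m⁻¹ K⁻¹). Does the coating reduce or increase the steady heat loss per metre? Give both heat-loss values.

Critical radius for a cylinder: r_cr = k/h = 0.0362 m = 3.62 cm.
Outer radius after coating: r₂ = 7.61×10^-4 + 5.27×10^-4 = 0.001288 m.
Since r₁ < r_cr and r₂ ≤ r_cr, the coating moves toward the maximum at r_cr — heat loss rises.
Bare: R = 1/(2πr₁h) = 18.35 m·K/W; Q = 42.7/18.35 = 2.33 W/m.
Coated: R = R_cond + R_conv = 11.04 m·K/W; Q = 42.7/11.04 = 3.87 W/m.

increases: 2.33 → 3.87 W/m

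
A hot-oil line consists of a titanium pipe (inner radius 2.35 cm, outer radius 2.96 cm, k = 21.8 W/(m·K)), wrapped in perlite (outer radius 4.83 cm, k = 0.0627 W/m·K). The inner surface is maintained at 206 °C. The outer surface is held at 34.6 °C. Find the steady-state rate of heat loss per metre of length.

Series thermal resistances, inner to outer:
  R'_titanium = ln(0.0296/0.0235)/(2πk) = 0.2308/(2π·21.8) = 0.001685 m·K/W
  R'_perlite = ln(0.0483/0.0296)/(2πk) = 0.4897/(2π·0.0627) = 1.243 m·K/W
ΣR = 0.001685 + 1.243 = 1.245 m·K/W
Q' = ΔT/ΣR = (206 °C − 34.6 °C)/1.245 = 138 W/m

Q' = 138 W/m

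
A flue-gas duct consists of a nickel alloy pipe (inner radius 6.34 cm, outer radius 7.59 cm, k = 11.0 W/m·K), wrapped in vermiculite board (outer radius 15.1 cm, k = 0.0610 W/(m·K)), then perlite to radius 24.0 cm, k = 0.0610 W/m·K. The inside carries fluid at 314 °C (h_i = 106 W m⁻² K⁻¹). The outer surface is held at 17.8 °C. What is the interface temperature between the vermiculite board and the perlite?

T = 136 °C

Treat each layer as a resistance in series:
  R'_conv,in = 1/(2πr h) = 1/(2π·0.0634·106) = 0.02368 m·K/W
  R'_nickel alloy = ln(0.0759/0.0634)/(2πk) = 0.1800/(2π·11.0) = 0.002604 m·K/W
  R'_vermiculite board = ln(0.151/0.0759)/(2πk) = 0.6879/(2π·0.0610) = 1.795 m·K/W
  R'_perlite = ln(0.240/0.151)/(2πk) = 0.4634/(2π·0.0610) = 1.209 m·K/W
ΣR = 0.02368 + 0.002604 + 1.795 + 1.209 = 3.030 m·K/W
Q' = ΔT/ΣR = (314 °C − 17.8 °C)/3.030 = 97.76 W/m
From the inner boundary to the vermiculite board/perlite interface, ΣR_partial = 1.821 m·K/W.
T_interface = T_in − Q'·ΣR_partial = 314 °C − (97.76)(1.821) = 136 °C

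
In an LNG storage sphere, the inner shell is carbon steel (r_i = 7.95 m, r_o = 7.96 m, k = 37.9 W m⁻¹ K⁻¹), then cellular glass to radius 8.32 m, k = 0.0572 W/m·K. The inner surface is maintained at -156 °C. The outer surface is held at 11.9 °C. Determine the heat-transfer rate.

Q = 22.2 kW

Resistance network (inner→outer):
  R_carbon steel = (1/7.95 − 1/7.96)/(4πk) = 1.580×10^-4/(4π·37.9) = 3.318×10^-7 K/W
  R_cellular glass = (1/7.96 − 1/8.32)/(4πk) = 0.005436/(4π·0.0572) = 0.007562 K/W
ΣR = 3.318×10^-7 + 0.007562 = 0.007562 K/W
Q = ΔT/ΣR = (-156 °C − 11.9 °C)/0.007562 = -22200 W
(Negative Q ⇒ heat flows inward; heat gain = 22200 W.)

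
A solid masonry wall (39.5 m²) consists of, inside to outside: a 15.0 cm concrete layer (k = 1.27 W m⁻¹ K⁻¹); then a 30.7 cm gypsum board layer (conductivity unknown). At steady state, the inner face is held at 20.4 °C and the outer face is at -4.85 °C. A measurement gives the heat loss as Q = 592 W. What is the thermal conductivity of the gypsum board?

ΣR = ΔT/Q = |20.4 − -4.85|/592 = 0.04265 K/W
Known resistances:
  R_concrete = L/(kA) = 0.150/(1.27·39.5) = 0.002990 K/W
R_gypsum board = ΣR − ΣR_known = 0.04265 − 0.002990 = 0.03966 K/W
L/(kA) = 0.03966 ⇒ k = 0.307/(0.03966·39.5) = 0.196 W/m·K

k = 0.196 W/m·K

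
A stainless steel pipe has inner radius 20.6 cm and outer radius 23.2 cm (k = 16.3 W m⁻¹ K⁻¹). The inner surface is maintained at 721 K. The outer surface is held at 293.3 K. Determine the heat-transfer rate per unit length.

Q' = 369 kW/m

Q' = 2πk·ΔT/ln(r₂/r₁) = 2π × 16.3 × 427.7 / ln(0.232/0.206) = 3.69×10^5 W/m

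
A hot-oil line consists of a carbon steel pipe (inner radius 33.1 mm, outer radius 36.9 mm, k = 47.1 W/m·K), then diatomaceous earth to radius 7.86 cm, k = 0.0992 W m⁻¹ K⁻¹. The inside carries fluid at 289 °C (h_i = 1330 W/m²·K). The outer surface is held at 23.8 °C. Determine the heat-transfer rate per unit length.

Treat each layer as a resistance in series:
  R'_conv,in = 1/(2πr h) = 1/(2π·0.0331·1330) = 0.003615 m·K/W
  R'_carbon steel = ln(0.0369/0.0331)/(2πk) = 0.1087/(2π·47.1) = 3.672×10^-4 m·K/W
  R'_diatomaceous earth = ln(0.0786/0.0369)/(2πk) = 0.7562/(2π·0.0992) = 1.213 m·K/W
ΣR = 0.003615 + 3.672×10^-4 + 1.213 = 1.217 m·K/W
Q' = ΔT/ΣR = (289 °C − 23.8 °C)/1.217 = 218 W/m

Q' = 218 W/m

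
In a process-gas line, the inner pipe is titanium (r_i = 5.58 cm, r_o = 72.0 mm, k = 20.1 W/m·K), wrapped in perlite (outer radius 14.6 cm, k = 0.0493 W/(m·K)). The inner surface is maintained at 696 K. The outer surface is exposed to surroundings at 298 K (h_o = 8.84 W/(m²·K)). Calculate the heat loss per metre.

Q' = 165 W/m

Series thermal resistances, inner to outer:
  R'_titanium = ln(0.0720/0.0558)/(2πk) = 0.2549/(2π·20.1) = 0.002018 m·K/W
  R'_perlite = ln(0.146/0.0720)/(2πk) = 0.7069/(2π·0.0493) = 2.282 m·K/W
  R'_conv,out = 1/(2πr h) = 1/(2π·0.146·8.84) = 0.1233 m·K/W
ΣR = 0.002018 + 2.282 + 0.1233 = 2.407 m·K/W
Q' = ΔT/ΣR = (696 K − 298 K)/2.407 = 165 W/m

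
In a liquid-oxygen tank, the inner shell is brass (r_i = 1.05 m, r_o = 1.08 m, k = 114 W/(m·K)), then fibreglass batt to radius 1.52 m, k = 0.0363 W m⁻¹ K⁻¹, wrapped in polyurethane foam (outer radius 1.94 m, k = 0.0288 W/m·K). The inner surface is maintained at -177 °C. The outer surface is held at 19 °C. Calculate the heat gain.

Q = 200 W

Resistance network (inner→outer):
  R_brass = (1/1.05 − 1/1.08)/(4πk) = 0.02646/(4π·114) = 1.847×10^-5 K/W
  R_fibreglass batt = (1/1.08 − 1/1.52)/(4πk) = 0.2680/(4π·0.0363) = 0.5876 K/W
  R_polyurethane foam = (1/1.52 − 1/1.94)/(4πk) = 0.1424/(4π·0.0288) = 0.3936 K/W
ΣR = 1.847×10^-5 + 0.5876 + 0.3936 = 0.9812 K/W
Q = ΔT/ΣR = (-177 °C − 19 °C)/0.9812 = -200 W
(Negative Q ⇒ heat flows inward; heat gain = 200 W.)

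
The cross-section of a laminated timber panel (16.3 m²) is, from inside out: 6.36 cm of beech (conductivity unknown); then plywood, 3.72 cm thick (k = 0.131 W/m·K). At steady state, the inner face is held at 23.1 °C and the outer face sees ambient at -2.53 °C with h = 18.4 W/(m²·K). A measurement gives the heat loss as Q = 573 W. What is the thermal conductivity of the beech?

ΣR = ΔT/Q = |23.1 − -2.53|/573 = 0.04473 K/W
Known resistances:
  R_plywood = L/(kA) = 0.0372/(0.131·16.3) = 0.01742 K/W
  R_conv,out = 1/(hA) = 1/(18.4·16.3) = 0.003334 K/W
R_beech = ΣR − ΣR_known = 0.04473 − 0.02075 = 0.02398 K/W
L/(kA) = 0.02398 ⇒ k = 0.0636/(0.02398·16.3) = 0.163 W/m·K

k = 0.163 W/m·K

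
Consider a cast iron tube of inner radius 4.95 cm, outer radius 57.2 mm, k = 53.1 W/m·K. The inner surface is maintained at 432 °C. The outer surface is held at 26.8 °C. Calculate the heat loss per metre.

Q' = 2πk·ΔT/ln(r₂/r₁) = 2π × 53.1 × 405.2 / ln(0.0572/0.0495) = 9.35×10^5 W/m

Q' = 935 kW/m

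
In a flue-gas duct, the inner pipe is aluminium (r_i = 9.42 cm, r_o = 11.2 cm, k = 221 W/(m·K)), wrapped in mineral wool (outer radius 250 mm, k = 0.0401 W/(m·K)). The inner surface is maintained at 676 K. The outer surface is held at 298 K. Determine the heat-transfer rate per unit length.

Treat each layer as a resistance in series:
  R'_aluminium = ln(0.112/0.0942)/(2πk) = 0.1731/(2π·221) = 1.246×10^-4 m·K/W
  R'_mineral wool = ln(0.250/0.112)/(2πk) = 0.8030/(2π·0.0401) = 3.187 m·K/W
ΣR = 1.246×10^-4 + 3.187 = 3.187 m·K/W
Q' = ΔT/ΣR = (676 K − 298 K)/3.187 = 119 W/m

Q' = 119 W/m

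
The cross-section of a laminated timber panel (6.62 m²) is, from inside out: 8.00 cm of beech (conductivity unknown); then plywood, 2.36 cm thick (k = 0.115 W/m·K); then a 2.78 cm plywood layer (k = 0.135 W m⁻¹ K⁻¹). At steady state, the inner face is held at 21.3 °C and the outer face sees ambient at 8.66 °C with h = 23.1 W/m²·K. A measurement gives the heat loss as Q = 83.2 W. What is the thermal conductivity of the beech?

ΣR = ΔT/Q = |21.3 − 8.66|/83.2 = 0.1519 K/W
Known resistances:
  R_plywood = L/(kA) = 0.0236/(0.115·6.62) = 0.03100 K/W
  R_plywood = L/(kA) = 0.0278/(0.135·6.62) = 0.03111 K/W
  R_conv,out = 1/(hA) = 1/(23.1·6.62) = 0.006539 K/W
R_beech = ΣR − ΣR_known = 0.1519 − 0.06865 = 0.08325 K/W
L/(kA) = 0.08325 ⇒ k = 0.0800/(0.08325·6.62) = 0.145 W/m·K

k = 0.145 W/m·K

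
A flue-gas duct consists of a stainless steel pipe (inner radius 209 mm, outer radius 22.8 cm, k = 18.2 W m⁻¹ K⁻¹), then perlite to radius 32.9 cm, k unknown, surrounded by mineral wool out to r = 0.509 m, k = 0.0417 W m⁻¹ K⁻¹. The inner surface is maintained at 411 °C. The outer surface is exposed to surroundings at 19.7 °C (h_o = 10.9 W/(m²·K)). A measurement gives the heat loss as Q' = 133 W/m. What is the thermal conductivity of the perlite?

k = 0.0468 W/m·K

ΣR = ΔT/Q' = |411 − 19.7|/133 = 2.942 m·K/W
Known resistances:
  R'_stainless steel = ln(0.228/0.209)/(2πk) = 0.08701/(2π·18.2) = 7.609×10^-4 m·K/W
  R'_mineral wool = ln(0.509/0.329)/(2πk) = 0.4364/(2π·0.0417) = 1.666 m·K/W
  R'_conv,out = 1/(2πr h) = 1/(2π·0.509·10.9) = 0.02869 m·K/W
R_perlite = ΣR − ΣR_known = 2.942 − 1.695 = 1.247 m·K/W
ln(r₂/r₁)/(2πk) = 1.247 ⇒ k = 0.3667/(2π·1.247) = 0.0468 W/m·K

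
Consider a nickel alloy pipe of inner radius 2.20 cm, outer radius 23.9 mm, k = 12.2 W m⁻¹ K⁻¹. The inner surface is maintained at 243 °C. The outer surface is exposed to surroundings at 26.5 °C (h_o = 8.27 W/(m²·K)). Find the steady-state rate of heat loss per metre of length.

Q' = 269 W/m

Series thermal resistances, inner to outer:
  R'_nickel alloy = ln(0.0239/0.0220)/(2πk) = 0.08284/(2π·12.2) = 0.001081 m·K/W
  R'_conv,out = 1/(2πr h) = 1/(2π·0.0239·8.27) = 0.8052 m·K/W
ΣR = 0.001081 + 0.8052 = 0.8063 m·K/W
Q' = ΔT/ΣR = (243 °C − 26.5 °C)/0.8063 = 269 W/m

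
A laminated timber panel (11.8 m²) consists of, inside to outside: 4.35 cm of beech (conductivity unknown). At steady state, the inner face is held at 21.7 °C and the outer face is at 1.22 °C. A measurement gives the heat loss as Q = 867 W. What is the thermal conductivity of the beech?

ΣR = ΔT/Q = |21.7 − 1.22|/867 = 0.02362 K/W
L/(kA) = 0.02362 ⇒ k = 0.0435/(0.02362·11.8) = 0.156 W/m·K

k = 0.156 W/m·K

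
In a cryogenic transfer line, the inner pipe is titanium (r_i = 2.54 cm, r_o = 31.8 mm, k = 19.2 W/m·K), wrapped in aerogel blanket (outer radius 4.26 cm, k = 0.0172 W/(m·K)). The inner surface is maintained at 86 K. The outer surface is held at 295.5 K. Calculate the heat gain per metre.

Q' = 77.4 W/m

Series thermal resistances, inner to outer:
  R'_titanium = ln(0.0318/0.0254)/(2πk) = 0.2247/(2π·19.2) = 0.001863 m·K/W
  R'_aerogel blanket = ln(0.0426/0.0318)/(2πk) = 0.2924/(2π·0.0172) = 2.706 m·K/W
ΣR = 0.001863 + 2.706 = 2.708 m·K/W
Q' = ΔT/ΣR = (86 K − 295.5 K)/2.708 = -77.4 W/m
(Negative Q' ⇒ heat flows inward; heat gain = 77.4 W/m.)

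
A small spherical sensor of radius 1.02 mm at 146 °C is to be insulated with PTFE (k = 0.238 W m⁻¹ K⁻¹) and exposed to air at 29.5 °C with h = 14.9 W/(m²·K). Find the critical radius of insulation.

For a sphere, r_cr = 2k_ins/h = 2·0.238/14.9 = 0.0319 m = 3.19 cm

r_cr = 3.19 cm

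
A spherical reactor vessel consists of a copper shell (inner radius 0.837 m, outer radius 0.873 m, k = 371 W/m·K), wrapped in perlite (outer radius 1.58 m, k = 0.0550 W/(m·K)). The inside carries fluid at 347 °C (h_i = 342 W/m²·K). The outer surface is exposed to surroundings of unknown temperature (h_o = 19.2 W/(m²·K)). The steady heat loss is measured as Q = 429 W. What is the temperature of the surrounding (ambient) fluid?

Sum the resistances:
  R_conv,in = 1/(4πr²h) = 1/(4π·0.837²·342) = 3.321×10^-4 K/W
  R_copper = (1/0.837 − 1/0.873)/(4πk) = 0.04927/(4π·371) = 1.057×10^-5 K/W
  R_perlite = (1/0.873 − 1/1.58)/(4πk) = 0.5126/(4π·0.0550) = 0.7416 K/W
  R_conv,out = 1/(4πr²h) = 1/(4π·1.58²·19.2) = 0.001660 K/W
ΣR = 0.7436 K/W
ΔT = Q·ΣR = 429 × 0.7436 = 319.0 K
Heat flows outward, so T_out = T_in − ΔT = 347 − 319.0 = 28.0 °C

T_out = 28.0 °C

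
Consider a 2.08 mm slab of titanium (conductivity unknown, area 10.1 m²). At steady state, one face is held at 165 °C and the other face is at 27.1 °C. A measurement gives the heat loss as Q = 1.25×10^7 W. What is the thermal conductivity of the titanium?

ΣR = ΔT/Q = |165 − 27.1|/1.25×10^7 = 1.103×10^-5 K/W
L/(kA) = 1.103×10^-5 ⇒ k = 0.00208/(1.103×10^-5·10.1) = 18.7 W/m·K

k = 18.7 W/m·K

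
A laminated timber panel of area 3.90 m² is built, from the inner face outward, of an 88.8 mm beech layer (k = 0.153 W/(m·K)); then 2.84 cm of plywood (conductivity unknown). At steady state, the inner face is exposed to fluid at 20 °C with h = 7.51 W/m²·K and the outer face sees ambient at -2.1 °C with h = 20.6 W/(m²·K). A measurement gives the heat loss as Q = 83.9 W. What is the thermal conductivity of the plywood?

k = 0.107 W/m·K

ΣR = ΔT/Q = |20 − -2.1|/83.9 = 0.2634 K/W
Known resistances:
  R_conv,in = 1/(hA) = 1/(7.51·3.90) = 0.03414 K/W
  R_beech = L/(kA) = 0.0888/(0.153·3.90) = 0.1488 K/W
  R_conv,out = 1/(hA) = 1/(20.6·3.90) = 0.01245 K/W
R_plywood = ΣR − ΣR_known = 0.2634 − 0.1954 = 0.06800 K/W
L/(kA) = 0.06800 ⇒ k = 0.0284/(0.06800·3.90) = 0.107 W/m·K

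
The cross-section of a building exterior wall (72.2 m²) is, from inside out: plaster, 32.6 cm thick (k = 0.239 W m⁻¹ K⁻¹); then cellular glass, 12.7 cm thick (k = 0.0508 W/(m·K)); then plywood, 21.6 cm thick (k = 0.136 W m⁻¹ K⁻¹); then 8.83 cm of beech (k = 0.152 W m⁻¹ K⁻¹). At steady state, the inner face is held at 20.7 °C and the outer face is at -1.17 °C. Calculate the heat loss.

Q = 262 W

Resistance network (inner→outer):
  R_plaster = L/(kA) = 0.326/(0.239·72.2) = 0.01889 K/W
  R_cellular glass = L/(kA) = 0.127/(0.0508·72.2) = 0.03463 K/W
  R_plywood = L/(kA) = 0.216/(0.136·72.2) = 0.02200 K/W
  R_beech = L/(kA) = 0.0883/(0.152·72.2) = 0.008046 K/W
ΣR = 0.01889 + 0.03463 + 0.02200 + 0.008046 = 0.08357 K/W
Q = ΔT/ΣR = (20.7 °C − -1.17 °C)/0.08357 = 262 W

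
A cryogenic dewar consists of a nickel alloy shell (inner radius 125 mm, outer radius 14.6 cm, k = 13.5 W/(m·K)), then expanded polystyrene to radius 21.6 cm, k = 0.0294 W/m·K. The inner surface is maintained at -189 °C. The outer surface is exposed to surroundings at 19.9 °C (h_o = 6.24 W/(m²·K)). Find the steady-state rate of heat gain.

Resistance network (inner→outer):
  R_nickel alloy = (1/0.125 − 1/0.146)/(4πk) = 1.151/(4π·13.5) = 0.006783 K/W
  R_expanded polystyrene = (1/0.146 − 1/0.216)/(4πk) = 2.220/(4π·0.0294) = 6.008 K/W
  R_conv,out = 1/(4πr²h) = 1/(4π·0.216²·6.24) = 0.2733 K/W
ΣR = 0.006783 + 6.008 + 0.2733 = 6.288 K/W
Q = ΔT/ΣR = (-189 °C − 19.9 °C)/6.288 = -33.2 W
(Negative Q ⇒ heat flows inward; heat gain = 33.2 W.)

Q = 33.2 W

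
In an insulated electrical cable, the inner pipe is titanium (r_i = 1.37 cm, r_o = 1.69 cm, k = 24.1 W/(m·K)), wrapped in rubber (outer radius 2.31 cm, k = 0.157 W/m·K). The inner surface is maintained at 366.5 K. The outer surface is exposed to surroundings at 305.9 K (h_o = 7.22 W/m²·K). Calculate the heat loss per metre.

Q' = 47.6 W/m

Treat each layer as a resistance in series:
  R'_titanium = ln(0.0169/0.0137)/(2πk) = 0.2099/(2π·24.1) = 0.001386 m·K/W
  R'_rubber = ln(0.0231/0.0169)/(2πk) = 0.3125/(2π·0.157) = 0.3168 m·K/W
  R'_conv,out = 1/(2πr h) = 1/(2π·0.0231·7.22) = 0.9543 m·K/W
ΣR = 0.001386 + 0.3168 + 0.9543 = 1.272 m·K/W
Q' = ΔT/ΣR = (366.5 K − 305.9 K)/1.272 = 47.6 W/m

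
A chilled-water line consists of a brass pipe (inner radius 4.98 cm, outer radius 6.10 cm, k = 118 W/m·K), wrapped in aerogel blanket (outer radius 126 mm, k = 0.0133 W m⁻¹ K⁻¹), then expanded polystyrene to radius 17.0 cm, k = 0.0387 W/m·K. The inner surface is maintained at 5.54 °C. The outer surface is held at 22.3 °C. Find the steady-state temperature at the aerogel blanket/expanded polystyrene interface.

Series thermal resistances, inner to outer:
  R'_brass = ln(0.0610/0.0498)/(2πk) = 0.2029/(2π·118) = 2.736×10^-4 m·K/W
  R'_aerogel blanket = ln(0.126/0.0610)/(2πk) = 0.7254/(2π·0.0133) = 8.681 m·K/W
  R'_expanded polystyrene = ln(0.170/0.126)/(2πk) = 0.2995/(2π·0.0387) = 1.232 m·K/W
ΣR = 2.736×10^-4 + 8.681 + 1.232 = 9.913 m·K/W
Q' = ΔT/ΣR = (5.54 °C − 22.3 °C)/9.913 = -1.691 W/m
From the inner boundary to the aerogel blanket/expanded polystyrene interface, ΣR_partial = 8.681 m·K/W.
T_interface = T_in − Q'·ΣR_partial = 5.54 °C − (-1.691)(8.681) = 20.2 °C

T = 20.2 °C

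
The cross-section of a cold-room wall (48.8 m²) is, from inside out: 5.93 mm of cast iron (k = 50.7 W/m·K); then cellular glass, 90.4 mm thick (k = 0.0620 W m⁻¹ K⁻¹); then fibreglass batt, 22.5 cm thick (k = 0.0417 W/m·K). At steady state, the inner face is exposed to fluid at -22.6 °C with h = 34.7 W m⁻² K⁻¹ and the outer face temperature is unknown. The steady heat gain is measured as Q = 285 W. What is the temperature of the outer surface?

Sum the resistances:
  R_conv,in = 1/(hA) = 1/(34.7·48.8) = 5.905×10^-4 K/W
  R_cast iron = L/(kA) = 0.00593/(50.7·48.8) = 2.397×10^-6 K/W
  R_cellular glass = L/(kA) = 0.0904/(0.0620·48.8) = 0.02988 K/W
  R_fibreglass batt = L/(kA) = 0.225/(0.0417·48.8) = 0.1106 K/W
ΣR = 0.1410 K/W
ΔT = Q·ΣR = 285 × 0.1410 = 40.18 K
Heat flows inward, so T_out = T_in + ΔT = -22.6 + 40.18 = 17.6 °C

T_out = 17.6 °C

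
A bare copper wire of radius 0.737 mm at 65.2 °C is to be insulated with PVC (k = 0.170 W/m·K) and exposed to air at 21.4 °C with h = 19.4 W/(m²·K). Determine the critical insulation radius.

For a cylinder, r_cr = k_ins/h = 0.170/19.4 = 0.00876 m = 0.876 cm

r_cr = 0.876 cm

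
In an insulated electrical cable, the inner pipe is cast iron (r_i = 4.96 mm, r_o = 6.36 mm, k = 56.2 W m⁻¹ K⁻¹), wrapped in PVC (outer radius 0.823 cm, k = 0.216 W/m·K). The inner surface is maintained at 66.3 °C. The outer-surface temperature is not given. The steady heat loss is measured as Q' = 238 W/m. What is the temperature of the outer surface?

T_out = 20.9 °C

Sum the resistances:
  R'_cast iron = ln(0.00636/0.00496)/(2πk) = 0.2486/(2π·56.2) = 7.041×10^-4 m·K/W
  R'_PVC = ln(0.00823/0.00636)/(2πk) = 0.2578/(2π·0.216) = 0.1899 m·K/W
ΣR = 0.1906 m·K/W
ΔT = Q'·ΣR = 238 × 0.1906 = 45.36 K
Heat flows outward, so T_out = T_in − ΔT = 66.3 − 45.36 = 20.9 °C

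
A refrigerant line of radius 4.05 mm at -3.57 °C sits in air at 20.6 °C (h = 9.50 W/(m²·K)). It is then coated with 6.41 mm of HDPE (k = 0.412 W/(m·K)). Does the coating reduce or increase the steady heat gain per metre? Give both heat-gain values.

increases: 5.84 → 12.3 W/m

Critical radius for a cylinder: r_cr = k/h = 0.0434 m = 4.34 cm.
Outer radius after coating: r₂ = 0.00405 + 0.00641 = 0.01046 m.
Since r₁ < r_cr and r₂ ≤ r_cr, the coating moves toward the maximum at r_cr — heat gain rises.
Bare: R = 1/(2πr₁h) = 4.137 m·K/W; Q = 24.17/4.137 = 5.84 W/m.
Coated: R = R_cond + R_conv = 1.968 m·K/W; Q = 24.17/1.968 = 12.3 W/m.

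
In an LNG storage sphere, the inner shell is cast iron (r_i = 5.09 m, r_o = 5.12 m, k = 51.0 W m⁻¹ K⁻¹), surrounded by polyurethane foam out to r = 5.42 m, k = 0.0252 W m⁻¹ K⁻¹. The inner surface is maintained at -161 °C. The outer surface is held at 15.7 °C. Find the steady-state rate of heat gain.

Resistance network (inner→outer):
  R_cast iron = (1/5.09 − 1/5.12)/(4πk) = 0.001151/(4π·51.0) = 1.796×10^-6 K/W
  R_polyurethane foam = (1/5.12 − 1/5.42)/(4πk) = 0.01081/(4π·0.0252) = 0.03414 K/W
ΣR = 1.796×10^-6 + 0.03414 = 0.03414 K/W
Q = ΔT/ΣR = (-161 °C − 15.7 °C)/0.03414 = -5180 W
(Negative Q ⇒ heat flows inward; heat gain = 5180 W.)

Q = 5.18 kW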